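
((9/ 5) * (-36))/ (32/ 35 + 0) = -567/ 8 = -70.88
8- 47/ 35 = 233/ 35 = 6.66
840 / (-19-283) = -420 / 151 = -2.78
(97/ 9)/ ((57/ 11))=1067/ 513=2.08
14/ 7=2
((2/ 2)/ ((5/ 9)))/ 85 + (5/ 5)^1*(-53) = -22516/ 425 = -52.98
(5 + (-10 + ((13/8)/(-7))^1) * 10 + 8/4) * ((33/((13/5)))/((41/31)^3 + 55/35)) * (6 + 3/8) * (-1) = 669094986285/337021568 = 1985.32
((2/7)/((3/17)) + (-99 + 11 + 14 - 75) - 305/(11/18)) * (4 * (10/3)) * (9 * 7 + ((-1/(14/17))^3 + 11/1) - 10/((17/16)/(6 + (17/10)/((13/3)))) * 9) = 212480119776775/52531479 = 4044815.11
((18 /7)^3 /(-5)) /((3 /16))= -31104 /1715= -18.14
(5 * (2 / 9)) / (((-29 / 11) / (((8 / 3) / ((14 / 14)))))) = -880 / 783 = -1.12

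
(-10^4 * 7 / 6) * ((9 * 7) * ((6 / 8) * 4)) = -2205000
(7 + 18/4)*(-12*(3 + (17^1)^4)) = -11526312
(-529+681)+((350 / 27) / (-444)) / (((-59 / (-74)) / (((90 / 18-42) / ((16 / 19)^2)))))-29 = 152818627 / 1223424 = 124.91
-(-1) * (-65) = -65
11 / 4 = 2.75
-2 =-2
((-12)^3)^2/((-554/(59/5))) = -88086528/1385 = -63600.38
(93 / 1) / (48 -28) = 93 / 20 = 4.65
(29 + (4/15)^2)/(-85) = -0.34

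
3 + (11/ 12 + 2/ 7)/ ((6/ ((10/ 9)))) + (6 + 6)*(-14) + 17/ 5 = -1830019/ 11340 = -161.38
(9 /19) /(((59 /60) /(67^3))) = 162412020 /1121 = 144881.37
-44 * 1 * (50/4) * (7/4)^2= -13475/8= -1684.38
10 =10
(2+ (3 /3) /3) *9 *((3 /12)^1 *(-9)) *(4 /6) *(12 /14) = -27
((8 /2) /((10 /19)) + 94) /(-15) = -508 /75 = -6.77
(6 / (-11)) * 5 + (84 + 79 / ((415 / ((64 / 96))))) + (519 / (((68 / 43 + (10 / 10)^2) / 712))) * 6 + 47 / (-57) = 2756645534003 / 3209195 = 858983.49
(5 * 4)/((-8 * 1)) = -5/2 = -2.50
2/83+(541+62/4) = 92383/166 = 556.52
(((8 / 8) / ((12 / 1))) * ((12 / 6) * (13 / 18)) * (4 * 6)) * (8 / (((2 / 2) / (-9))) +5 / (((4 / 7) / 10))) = 403 / 9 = 44.78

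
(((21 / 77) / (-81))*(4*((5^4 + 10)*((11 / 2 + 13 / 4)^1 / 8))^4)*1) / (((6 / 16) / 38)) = -4635757178819921875 / 14598144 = -317557984002.62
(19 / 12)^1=19 / 12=1.58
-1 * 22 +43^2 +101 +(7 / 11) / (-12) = 254489 / 132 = 1927.95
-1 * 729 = -729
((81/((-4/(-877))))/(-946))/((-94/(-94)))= -71037/3784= -18.77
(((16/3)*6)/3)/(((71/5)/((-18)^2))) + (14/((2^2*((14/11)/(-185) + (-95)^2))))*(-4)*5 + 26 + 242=666817567238/1303976131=511.37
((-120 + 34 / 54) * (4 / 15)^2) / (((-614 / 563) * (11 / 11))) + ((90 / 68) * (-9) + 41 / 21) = -965829629 / 443875950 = -2.18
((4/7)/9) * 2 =8/63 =0.13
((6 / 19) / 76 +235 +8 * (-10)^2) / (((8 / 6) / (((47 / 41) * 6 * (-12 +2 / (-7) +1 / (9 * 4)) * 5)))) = -542456679795 / 1657712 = -327232.16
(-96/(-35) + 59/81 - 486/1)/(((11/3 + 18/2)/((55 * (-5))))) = 75238295/7182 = 10475.95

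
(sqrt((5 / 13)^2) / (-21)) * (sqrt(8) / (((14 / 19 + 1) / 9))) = -190 * sqrt(2) / 1001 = -0.27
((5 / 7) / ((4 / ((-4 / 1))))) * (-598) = 2990 / 7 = 427.14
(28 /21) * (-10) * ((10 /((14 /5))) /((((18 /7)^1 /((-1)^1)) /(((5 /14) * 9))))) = 1250 /21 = 59.52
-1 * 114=-114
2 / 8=1 / 4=0.25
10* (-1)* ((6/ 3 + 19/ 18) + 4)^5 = -165191847035/ 944784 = -174846.15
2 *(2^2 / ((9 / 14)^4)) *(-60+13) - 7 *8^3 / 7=-2713.56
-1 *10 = -10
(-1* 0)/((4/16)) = 0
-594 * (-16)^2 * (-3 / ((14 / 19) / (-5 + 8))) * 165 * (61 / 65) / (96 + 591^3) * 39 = 26171963136 / 481658723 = 54.34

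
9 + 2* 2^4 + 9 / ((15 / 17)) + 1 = 261 / 5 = 52.20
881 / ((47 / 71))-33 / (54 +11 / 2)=7440467 / 5593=1330.32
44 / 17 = 2.59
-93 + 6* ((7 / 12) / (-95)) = -93.04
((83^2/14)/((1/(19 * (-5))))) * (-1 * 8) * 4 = 10471280/7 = 1495897.14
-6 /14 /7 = -3 /49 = -0.06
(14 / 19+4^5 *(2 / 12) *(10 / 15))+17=22489 / 171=131.51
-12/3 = -4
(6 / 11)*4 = 24 / 11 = 2.18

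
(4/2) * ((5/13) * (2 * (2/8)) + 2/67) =387/871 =0.44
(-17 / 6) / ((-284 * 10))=17 / 17040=0.00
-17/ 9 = -1.89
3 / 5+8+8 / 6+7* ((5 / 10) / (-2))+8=971 / 60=16.18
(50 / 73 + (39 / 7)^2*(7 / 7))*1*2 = 226966 / 3577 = 63.45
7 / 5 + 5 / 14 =123 / 70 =1.76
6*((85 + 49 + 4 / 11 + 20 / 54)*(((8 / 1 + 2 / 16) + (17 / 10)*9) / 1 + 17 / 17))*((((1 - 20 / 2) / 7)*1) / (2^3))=-2443477 / 770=-3173.35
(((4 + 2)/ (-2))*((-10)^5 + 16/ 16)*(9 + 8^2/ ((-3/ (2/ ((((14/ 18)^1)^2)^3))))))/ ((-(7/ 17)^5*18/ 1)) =1023042883321361475/ 3954653486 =258693432.17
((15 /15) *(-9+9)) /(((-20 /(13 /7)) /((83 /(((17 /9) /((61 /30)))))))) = 0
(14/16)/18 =7/144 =0.05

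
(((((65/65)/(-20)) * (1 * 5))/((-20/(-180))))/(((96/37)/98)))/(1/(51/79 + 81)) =-17540775/2528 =-6938.60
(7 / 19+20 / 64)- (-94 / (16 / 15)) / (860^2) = 15312399 / 22483840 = 0.68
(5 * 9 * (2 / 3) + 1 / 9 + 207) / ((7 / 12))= 8536 / 21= 406.48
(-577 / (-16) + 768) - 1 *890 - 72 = -2527 / 16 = -157.94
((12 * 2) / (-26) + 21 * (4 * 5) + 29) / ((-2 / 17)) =-99025 / 26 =-3808.65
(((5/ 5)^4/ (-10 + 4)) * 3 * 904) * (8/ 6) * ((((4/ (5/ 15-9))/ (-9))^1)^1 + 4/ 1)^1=-285664/ 117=-2441.57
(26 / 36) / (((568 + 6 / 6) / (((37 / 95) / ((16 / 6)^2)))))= 481 / 6919040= 0.00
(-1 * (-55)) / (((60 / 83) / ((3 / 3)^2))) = 913 / 12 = 76.08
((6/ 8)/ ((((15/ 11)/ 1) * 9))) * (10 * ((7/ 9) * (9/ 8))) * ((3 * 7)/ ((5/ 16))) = 539/ 15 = 35.93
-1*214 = -214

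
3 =3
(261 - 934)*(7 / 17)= -4711 / 17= -277.12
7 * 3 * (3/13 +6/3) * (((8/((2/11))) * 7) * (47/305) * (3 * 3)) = 20010.83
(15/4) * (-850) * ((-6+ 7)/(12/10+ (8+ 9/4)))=-63750/229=-278.38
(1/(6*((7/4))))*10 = 20/21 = 0.95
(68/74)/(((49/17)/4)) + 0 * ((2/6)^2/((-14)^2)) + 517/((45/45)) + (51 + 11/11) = 1033909/1813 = 570.28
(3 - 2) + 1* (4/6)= 5/3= 1.67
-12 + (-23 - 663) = -698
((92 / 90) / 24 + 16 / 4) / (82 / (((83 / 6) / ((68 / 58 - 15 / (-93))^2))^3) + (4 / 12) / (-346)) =113996696559683785233155638433 / 4888954438800703499754888210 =23.32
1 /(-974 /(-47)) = 47 /974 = 0.05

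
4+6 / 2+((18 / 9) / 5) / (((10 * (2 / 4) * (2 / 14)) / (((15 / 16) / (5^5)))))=875021 / 125000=7.00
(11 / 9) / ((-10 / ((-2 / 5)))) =11 / 225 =0.05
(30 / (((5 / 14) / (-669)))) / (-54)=3122 / 3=1040.67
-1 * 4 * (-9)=36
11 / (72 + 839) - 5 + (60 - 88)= -30052 / 911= -32.99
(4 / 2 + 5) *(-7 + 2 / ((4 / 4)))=-35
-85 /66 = -1.29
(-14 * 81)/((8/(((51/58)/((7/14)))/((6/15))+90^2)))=-266521185/232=-1148798.21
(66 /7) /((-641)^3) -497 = -916280654425 /1843623047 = -497.00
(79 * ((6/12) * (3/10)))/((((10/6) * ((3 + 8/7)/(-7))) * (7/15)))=-14931/580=-25.74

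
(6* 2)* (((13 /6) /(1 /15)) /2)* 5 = 975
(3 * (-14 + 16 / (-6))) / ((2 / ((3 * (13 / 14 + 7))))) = -8325 / 14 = -594.64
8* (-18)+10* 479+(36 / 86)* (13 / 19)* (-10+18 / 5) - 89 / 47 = 891293269 / 191995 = 4642.27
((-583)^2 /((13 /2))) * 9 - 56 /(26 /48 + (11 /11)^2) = 226348602 /481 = 470579.21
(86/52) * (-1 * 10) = -215/13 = -16.54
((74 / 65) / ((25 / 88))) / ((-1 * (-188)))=1628 / 76375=0.02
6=6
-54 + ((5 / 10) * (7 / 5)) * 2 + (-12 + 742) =3387 / 5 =677.40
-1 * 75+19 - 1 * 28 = -84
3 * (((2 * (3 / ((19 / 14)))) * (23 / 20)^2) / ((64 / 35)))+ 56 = 65.59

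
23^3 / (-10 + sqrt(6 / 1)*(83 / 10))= 6083500 / 15667 + 5049305*sqrt(6) / 15667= 1177.74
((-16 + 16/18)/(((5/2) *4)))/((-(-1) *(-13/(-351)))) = -204/5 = -40.80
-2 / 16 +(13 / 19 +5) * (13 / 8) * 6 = 55.30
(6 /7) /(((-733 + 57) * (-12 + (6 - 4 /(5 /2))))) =15 /89908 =0.00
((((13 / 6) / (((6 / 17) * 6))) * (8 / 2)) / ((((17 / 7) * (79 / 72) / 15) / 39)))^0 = 1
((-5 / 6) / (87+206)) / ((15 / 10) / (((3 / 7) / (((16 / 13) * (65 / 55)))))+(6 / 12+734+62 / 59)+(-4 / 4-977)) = 3245 / 270811989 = 0.00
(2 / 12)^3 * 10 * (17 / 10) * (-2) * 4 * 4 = -68 / 27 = -2.52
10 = 10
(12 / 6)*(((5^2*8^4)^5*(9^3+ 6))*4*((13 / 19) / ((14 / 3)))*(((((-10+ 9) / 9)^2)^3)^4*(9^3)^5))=20491378304535756800000000000 / 817887699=25054024323375667739.44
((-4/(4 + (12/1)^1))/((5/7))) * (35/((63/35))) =-245/36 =-6.81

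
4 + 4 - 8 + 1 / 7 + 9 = 64 / 7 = 9.14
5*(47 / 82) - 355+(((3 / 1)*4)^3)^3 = 423101959989 / 82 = 5159779999.87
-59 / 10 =-5.90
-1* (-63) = 63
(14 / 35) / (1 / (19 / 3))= 38 / 15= 2.53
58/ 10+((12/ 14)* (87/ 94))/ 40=76589/ 13160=5.82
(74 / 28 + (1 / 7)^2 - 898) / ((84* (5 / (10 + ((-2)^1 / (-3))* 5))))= -87743 / 3087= -28.42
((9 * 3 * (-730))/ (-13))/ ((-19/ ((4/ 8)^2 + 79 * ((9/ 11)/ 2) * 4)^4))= -10395640598349015855/ 462889856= -22458130079.11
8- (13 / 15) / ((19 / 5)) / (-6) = 2749 / 342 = 8.04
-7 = -7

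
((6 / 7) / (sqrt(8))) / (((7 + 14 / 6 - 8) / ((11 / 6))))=33 * sqrt(2) / 112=0.42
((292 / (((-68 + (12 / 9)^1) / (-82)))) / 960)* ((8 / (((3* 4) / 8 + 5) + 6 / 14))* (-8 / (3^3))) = -41902 / 327375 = -0.13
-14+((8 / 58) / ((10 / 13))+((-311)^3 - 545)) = -4361714524 / 145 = -30080789.82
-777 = -777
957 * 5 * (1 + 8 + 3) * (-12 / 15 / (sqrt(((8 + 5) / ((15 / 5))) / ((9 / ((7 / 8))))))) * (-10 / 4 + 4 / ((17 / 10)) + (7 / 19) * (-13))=349366.58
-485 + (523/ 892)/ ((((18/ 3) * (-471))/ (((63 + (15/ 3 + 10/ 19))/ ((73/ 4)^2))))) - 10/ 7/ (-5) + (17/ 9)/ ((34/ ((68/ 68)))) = -216476351704475/ 446657243886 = -484.66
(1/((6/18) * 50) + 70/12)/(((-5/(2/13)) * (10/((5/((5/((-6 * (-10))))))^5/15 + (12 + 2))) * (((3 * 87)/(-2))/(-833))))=-2936425753016/489375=-6000359.14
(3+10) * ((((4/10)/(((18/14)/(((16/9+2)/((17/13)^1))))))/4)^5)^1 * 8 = 648993430904/10896201253125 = 0.06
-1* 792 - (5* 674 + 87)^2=-11951641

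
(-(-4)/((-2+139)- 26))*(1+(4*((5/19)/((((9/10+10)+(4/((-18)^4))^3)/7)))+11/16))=0.09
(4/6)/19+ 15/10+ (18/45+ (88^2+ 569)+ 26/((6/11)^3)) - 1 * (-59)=87560359/10260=8534.15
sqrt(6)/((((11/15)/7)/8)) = 840*sqrt(6)/11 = 187.05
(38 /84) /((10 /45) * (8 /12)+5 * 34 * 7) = 171 /449876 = 0.00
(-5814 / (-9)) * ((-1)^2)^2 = 646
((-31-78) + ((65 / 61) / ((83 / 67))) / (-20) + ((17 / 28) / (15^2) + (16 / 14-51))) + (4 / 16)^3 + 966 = 58844726023 / 72907200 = 807.12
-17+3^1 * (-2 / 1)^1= -23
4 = 4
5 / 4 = 1.25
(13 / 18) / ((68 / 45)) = 65 / 136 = 0.48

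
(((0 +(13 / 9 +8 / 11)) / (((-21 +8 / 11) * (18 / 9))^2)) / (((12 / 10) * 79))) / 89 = 0.00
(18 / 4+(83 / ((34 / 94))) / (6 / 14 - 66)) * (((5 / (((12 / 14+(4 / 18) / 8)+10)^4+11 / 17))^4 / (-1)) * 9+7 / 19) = 93771978267358371718894751066662672447264588036204430096320251691 / 254409826646095561639788797304692883473492870649300364844373426114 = 0.37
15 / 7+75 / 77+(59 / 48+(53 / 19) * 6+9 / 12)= 1533193 / 70224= 21.83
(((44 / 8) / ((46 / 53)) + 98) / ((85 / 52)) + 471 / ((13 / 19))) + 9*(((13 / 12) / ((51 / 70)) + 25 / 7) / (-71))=18986622519 / 25262510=751.57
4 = 4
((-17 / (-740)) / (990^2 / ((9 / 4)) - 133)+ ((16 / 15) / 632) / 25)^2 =16640730907087849 / 3645445817869518782250000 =0.00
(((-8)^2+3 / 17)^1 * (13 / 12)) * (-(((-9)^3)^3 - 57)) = 915797600653 / 34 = 26935223548.62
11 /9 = 1.22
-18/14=-9/7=-1.29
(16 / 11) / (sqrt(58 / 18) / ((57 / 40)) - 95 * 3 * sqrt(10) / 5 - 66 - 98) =-2736 / (-440 * sqrt(29) +308484 +107217 * sqrt(10)) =-0.00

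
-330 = -330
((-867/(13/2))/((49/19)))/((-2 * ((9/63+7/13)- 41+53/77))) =-181203/277690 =-0.65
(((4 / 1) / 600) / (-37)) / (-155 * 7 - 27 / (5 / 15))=1 / 6471300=0.00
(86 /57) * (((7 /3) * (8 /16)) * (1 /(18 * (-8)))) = -0.01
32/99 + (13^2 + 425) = 58838/99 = 594.32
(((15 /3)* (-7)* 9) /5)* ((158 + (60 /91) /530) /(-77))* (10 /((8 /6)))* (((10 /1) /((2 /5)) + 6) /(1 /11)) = 330617.60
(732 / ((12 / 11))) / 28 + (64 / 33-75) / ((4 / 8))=-112873 / 924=-122.16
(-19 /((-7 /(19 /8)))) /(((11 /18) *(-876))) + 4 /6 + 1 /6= 221591 /269808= 0.82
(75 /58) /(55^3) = 3 /385990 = 0.00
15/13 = 1.15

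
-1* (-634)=634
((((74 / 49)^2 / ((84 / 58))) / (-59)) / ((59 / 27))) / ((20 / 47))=-16793523 / 585051670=-0.03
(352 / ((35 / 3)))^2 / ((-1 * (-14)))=557568 / 8575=65.02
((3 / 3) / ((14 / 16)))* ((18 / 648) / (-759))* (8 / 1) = -16 / 47817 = -0.00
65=65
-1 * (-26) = 26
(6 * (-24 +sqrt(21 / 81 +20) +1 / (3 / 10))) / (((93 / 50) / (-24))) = 1600- 800 * sqrt(1641) / 93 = 1251.53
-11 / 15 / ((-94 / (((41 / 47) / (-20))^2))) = 18491 / 1245876000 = 0.00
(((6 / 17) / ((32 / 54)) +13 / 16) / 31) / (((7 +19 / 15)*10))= 1149 / 2091136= 0.00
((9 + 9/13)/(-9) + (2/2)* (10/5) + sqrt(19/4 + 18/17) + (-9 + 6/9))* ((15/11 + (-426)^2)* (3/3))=-192305513/143 + 1996251* sqrt(6715)/374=-907406.11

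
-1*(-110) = 110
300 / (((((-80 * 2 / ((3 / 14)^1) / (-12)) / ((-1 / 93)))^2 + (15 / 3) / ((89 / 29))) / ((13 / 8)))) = 156195 / 10728758282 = 0.00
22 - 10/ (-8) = 93/ 4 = 23.25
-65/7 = -9.29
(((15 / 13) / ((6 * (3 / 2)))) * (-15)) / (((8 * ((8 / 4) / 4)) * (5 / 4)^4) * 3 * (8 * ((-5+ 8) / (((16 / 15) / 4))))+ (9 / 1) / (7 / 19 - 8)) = -116000 / 158975739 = -0.00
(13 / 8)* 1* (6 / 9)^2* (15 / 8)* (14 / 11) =455 / 264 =1.72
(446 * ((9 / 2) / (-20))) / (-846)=223 / 1880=0.12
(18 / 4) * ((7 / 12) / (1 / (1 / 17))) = 21 / 136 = 0.15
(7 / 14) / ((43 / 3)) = 0.03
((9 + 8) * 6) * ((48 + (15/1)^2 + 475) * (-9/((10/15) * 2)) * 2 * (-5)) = 5149980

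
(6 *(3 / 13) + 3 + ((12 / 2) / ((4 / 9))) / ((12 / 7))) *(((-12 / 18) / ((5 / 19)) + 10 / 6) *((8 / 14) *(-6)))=255 / 7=36.43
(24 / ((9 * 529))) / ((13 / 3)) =0.00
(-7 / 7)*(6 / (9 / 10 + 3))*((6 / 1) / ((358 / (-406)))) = 24360 / 2327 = 10.47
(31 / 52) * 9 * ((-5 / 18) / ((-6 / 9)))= 465 / 208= 2.24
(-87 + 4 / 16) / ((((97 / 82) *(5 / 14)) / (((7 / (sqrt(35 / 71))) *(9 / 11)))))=-896301 *sqrt(2485) / 26675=-1674.99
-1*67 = -67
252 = 252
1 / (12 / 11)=11 / 12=0.92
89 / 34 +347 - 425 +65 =-353 / 34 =-10.38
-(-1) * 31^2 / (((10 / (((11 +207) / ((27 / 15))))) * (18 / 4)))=2586.40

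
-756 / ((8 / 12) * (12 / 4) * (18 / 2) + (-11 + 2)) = -84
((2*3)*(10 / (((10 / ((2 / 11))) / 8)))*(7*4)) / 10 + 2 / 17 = 24.55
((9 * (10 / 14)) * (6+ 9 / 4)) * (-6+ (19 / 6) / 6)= -32505 / 112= -290.22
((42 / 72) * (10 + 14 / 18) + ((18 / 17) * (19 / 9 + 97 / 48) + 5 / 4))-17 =-5.09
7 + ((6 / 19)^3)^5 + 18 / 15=622426210575791653139 / 75905635149373991495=8.20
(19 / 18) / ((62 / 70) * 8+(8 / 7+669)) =665 / 426654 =0.00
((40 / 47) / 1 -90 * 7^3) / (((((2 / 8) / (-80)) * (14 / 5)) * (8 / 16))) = 2321360000 / 329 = 7055805.47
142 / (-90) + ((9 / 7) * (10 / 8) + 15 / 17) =19529 / 21420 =0.91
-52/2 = -26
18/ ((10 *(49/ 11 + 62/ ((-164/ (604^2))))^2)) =1830609/ 19343652021880805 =0.00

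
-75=-75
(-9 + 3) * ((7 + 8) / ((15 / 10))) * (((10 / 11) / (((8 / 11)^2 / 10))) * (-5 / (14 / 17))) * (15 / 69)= 1753125 / 1288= 1361.12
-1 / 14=-0.07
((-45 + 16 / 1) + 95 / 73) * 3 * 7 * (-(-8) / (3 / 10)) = -1132320 / 73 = -15511.23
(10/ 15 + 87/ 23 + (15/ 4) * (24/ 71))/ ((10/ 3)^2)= 84021/ 163300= 0.51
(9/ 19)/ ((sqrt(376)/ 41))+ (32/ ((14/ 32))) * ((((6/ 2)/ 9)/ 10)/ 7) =256/ 735+ 369 * sqrt(94)/ 3572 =1.35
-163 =-163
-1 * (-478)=478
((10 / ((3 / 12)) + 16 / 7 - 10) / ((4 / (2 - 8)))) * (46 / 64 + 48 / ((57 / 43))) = -7611567 / 4256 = -1788.43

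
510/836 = 255/418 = 0.61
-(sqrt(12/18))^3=-2 * sqrt(6)/9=-0.54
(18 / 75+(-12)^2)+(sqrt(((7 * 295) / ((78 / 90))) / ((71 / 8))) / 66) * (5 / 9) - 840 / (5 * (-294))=25 * sqrt(2287194) / 274131+25342 / 175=144.95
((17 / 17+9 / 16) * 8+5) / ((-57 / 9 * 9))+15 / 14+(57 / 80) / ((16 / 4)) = 120343 / 127680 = 0.94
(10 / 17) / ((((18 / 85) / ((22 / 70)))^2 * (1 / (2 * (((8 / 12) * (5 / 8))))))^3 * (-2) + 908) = 1572102054235625 / 2425832406023573534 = 0.00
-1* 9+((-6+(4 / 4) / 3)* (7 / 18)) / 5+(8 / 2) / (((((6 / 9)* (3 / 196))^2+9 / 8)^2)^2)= -408981104913817129829 / 58892937586624721070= -6.94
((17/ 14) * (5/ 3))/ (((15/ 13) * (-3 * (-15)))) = 221/ 5670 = 0.04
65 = 65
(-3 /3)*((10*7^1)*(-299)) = 20930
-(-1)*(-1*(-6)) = 6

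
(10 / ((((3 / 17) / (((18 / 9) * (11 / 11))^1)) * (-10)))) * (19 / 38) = -5.67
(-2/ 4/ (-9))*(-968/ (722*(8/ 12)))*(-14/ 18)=847/ 9747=0.09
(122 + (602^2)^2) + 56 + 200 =131336659594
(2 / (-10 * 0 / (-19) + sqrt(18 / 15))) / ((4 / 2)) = sqrt(30) / 6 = 0.91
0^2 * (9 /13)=0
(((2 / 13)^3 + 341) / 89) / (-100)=-149837 / 3910660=-0.04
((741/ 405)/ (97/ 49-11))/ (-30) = 931/ 137700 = 0.01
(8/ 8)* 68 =68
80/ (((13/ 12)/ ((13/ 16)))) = 60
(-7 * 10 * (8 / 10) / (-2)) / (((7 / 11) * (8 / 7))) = 77 / 2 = 38.50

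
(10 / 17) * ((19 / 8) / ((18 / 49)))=4655 / 1224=3.80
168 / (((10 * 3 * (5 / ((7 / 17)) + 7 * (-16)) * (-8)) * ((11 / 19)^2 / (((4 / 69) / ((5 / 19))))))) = 672182 / 145898775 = 0.00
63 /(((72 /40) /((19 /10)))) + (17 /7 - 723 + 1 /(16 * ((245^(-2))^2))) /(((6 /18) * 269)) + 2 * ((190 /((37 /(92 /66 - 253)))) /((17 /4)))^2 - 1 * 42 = 34999225461811715701 /12980740660272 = 2696242.56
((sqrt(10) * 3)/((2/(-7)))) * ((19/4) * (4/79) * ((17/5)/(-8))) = 6783 * sqrt(10)/6320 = 3.39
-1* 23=-23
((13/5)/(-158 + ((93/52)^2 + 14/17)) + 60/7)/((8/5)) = 529808353/99092770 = 5.35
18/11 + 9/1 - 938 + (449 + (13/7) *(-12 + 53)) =-30971/77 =-402.22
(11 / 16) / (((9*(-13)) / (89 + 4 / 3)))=-2981 / 5616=-0.53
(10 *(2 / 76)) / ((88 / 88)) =5 / 19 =0.26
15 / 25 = 3 / 5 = 0.60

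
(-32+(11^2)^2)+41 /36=525965 /36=14610.14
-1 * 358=-358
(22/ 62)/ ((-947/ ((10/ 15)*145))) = -3190/ 88071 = -0.04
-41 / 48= -0.85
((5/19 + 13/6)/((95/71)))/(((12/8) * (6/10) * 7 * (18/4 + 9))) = 39334/1842183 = 0.02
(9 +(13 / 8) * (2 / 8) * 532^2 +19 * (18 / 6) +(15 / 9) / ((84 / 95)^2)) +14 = 2435603453 / 21168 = 115060.63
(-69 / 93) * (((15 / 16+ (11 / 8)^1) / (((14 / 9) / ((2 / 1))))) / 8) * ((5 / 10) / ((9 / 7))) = -851 / 7936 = -0.11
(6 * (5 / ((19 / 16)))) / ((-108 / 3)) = -40 / 57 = -0.70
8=8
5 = 5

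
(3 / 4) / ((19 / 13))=39 / 76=0.51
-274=-274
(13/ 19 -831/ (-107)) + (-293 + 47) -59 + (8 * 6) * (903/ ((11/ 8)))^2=5092462849699/ 245993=20701657.57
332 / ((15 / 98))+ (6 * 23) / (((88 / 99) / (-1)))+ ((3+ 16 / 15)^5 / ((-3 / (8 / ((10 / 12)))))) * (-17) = 949505616113 / 15187500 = 62518.89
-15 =-15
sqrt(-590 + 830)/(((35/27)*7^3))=108*sqrt(15)/12005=0.03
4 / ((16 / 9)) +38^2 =5785 / 4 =1446.25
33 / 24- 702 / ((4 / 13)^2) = -14827 / 2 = -7413.50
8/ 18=4/ 9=0.44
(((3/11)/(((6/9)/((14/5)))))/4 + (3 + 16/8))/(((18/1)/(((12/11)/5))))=1163/18150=0.06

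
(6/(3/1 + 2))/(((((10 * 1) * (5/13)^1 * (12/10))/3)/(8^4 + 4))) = 3198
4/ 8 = 1/ 2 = 0.50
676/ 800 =169/ 200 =0.84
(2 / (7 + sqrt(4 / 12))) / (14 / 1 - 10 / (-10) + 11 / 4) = 84 / 5183 - 4 * sqrt(3) / 5183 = 0.01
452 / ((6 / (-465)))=-35030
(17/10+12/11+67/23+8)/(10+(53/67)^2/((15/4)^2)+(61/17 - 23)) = -1308386385/894340832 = -1.46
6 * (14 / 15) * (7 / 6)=98 / 15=6.53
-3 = -3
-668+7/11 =-7341/11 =-667.36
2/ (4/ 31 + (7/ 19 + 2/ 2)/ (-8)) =-4712/ 99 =-47.60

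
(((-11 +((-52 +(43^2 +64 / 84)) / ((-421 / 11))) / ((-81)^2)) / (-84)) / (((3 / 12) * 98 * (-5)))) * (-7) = 319239547 / 42634263735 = 0.01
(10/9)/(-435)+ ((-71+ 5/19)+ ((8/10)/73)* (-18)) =-385193494/5430105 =-70.94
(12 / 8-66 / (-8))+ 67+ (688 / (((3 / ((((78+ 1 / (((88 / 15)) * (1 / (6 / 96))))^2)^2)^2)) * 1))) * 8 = 2516451094978790743.87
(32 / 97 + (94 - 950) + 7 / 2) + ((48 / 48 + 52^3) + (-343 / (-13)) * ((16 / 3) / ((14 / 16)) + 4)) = 1059415447 / 7566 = 140023.19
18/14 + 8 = 9.29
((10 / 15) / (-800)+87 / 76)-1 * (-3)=4.14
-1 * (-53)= 53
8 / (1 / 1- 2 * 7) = -0.62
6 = 6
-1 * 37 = -37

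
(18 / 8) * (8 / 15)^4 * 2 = 2048 / 5625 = 0.36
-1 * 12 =-12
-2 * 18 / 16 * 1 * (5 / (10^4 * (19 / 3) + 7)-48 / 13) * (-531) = -3352951179 / 760084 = -4411.29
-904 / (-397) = 904 / 397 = 2.28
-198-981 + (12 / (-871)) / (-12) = -1026908 / 871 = -1179.00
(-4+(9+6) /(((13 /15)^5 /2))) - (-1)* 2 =22038664 /371293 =59.36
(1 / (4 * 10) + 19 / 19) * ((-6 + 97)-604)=-21033 / 40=-525.82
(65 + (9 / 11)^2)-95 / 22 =14847 / 242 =61.35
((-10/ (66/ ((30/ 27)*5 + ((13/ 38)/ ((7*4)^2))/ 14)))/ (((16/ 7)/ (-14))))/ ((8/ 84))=104272585/ 1926144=54.14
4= 4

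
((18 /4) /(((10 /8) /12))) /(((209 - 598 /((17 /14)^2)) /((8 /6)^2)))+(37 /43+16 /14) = 137869329 /85494535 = 1.61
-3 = -3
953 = 953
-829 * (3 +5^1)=-6632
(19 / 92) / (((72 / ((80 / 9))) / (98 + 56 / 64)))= 75145 / 29808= 2.52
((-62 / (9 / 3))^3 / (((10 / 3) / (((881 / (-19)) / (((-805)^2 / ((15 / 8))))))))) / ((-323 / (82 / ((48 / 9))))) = -1076080711 / 63630870800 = -0.02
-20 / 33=-0.61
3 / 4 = 0.75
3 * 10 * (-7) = -210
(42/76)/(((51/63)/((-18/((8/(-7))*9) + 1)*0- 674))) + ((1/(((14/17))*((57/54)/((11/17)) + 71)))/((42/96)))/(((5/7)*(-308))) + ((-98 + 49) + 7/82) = -47502271431147/93319315670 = -509.03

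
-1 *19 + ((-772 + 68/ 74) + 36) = -27901/ 37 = -754.08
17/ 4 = 4.25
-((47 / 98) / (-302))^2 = -2209 / 875923216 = -0.00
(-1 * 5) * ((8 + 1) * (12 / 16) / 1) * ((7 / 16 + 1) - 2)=1215 / 64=18.98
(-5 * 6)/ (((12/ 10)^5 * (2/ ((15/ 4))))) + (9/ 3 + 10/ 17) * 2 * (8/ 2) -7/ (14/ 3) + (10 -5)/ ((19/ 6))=6897785/ 1116288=6.18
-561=-561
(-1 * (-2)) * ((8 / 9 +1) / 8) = 17 / 36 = 0.47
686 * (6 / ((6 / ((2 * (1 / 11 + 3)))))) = 46648 / 11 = 4240.73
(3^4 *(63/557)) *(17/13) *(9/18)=86751/14482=5.99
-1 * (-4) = 4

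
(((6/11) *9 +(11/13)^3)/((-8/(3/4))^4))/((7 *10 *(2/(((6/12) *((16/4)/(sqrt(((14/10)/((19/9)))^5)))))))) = 240568595 *sqrt(665)/365061526781952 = 0.00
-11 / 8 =-1.38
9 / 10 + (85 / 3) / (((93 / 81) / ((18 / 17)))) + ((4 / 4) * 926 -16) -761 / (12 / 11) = 445369 / 1860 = 239.45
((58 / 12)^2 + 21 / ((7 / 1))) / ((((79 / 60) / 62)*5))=248.26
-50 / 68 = -25 / 34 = -0.74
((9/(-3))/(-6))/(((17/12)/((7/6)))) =7/17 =0.41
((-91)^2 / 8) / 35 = 1183 / 40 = 29.58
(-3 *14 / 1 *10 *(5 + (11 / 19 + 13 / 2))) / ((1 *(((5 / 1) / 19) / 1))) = -19278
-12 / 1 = -12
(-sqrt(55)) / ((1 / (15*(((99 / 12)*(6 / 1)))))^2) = -2205225*sqrt(55) / 4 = -4088596.58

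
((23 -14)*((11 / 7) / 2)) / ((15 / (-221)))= -104.19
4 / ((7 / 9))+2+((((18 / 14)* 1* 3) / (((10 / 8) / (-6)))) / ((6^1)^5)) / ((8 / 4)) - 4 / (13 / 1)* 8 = 7301 / 1560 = 4.68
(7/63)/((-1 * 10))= -1/90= -0.01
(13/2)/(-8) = -13/16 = -0.81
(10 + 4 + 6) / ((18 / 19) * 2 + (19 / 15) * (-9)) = -1900 / 903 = -2.10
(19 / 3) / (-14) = -0.45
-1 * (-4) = 4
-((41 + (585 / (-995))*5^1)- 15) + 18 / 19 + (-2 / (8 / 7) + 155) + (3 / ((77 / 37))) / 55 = 8401026259 / 64050140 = 131.16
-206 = -206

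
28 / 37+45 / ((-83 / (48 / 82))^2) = 325210492 / 428475133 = 0.76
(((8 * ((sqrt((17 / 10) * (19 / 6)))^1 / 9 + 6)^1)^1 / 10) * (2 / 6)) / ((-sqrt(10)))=sqrt(10) * (-1620 - sqrt(4845)) / 10125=-0.53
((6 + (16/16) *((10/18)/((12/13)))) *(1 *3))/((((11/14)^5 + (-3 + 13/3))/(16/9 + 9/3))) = 4122286504/71130123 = 57.95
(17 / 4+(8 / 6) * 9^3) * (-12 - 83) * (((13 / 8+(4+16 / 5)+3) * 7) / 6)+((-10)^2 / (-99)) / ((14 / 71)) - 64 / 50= -1418691549139 / 1108800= -1279483.72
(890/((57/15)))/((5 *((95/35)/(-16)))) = -99680/361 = -276.12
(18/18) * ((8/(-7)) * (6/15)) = -16/35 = -0.46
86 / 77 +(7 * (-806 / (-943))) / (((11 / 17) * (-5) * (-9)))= 4320808 / 3267495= 1.32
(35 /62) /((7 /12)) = 30 /31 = 0.97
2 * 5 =10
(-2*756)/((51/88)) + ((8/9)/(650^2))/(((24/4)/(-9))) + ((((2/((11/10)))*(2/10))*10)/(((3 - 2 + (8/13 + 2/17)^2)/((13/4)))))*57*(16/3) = -241999448028179/889841720625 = -271.96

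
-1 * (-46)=46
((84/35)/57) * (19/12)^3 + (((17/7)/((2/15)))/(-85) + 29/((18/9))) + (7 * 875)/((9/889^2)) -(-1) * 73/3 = 8132403676447/15120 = 537857386.01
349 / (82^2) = 349 / 6724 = 0.05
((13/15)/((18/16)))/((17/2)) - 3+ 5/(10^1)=-11059/4590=-2.41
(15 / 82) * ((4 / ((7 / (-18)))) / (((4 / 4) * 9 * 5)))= -12 / 287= -0.04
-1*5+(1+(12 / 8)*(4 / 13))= -46 / 13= -3.54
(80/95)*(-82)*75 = -98400/19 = -5178.95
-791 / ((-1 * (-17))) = -46.53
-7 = -7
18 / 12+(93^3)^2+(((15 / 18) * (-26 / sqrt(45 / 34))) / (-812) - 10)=13 * sqrt(170) / 7308+1293980366881 / 2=646990183440.52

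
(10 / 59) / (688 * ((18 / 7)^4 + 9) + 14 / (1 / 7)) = 12005 / 2576110451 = 0.00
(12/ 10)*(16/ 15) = 32/ 25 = 1.28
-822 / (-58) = 411 / 29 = 14.17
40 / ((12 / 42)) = 140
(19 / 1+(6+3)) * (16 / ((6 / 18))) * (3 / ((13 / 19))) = 76608 / 13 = 5892.92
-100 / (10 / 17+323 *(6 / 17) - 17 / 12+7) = -4080 / 4903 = -0.83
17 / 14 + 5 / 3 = 121 / 42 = 2.88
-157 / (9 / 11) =-1727 / 9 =-191.89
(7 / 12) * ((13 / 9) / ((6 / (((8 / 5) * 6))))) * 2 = 364 / 135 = 2.70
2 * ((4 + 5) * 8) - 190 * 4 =-616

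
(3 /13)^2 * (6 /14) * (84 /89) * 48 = 15552 /15041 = 1.03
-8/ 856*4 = -0.04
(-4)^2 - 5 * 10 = -34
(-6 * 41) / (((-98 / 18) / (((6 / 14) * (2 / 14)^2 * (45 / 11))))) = 298890 / 184877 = 1.62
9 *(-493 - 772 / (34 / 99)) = -419355 / 17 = -24667.94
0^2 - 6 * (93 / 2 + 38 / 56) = -3963 / 14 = -283.07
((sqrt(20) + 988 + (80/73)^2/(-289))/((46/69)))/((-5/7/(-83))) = 1743* sqrt(5)/5 + 1326068846802/7700405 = 172987.17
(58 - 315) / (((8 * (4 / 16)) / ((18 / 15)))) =-771 / 5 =-154.20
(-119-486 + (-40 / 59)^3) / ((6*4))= -124318295 / 4929096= -25.22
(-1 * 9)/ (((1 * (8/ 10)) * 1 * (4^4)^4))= -45/ 17179869184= -0.00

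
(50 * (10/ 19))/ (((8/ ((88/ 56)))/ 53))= 72875/ 266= 273.97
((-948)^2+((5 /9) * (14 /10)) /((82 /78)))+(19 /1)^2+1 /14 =1548191327 /1722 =899065.81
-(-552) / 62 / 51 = 92 / 527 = 0.17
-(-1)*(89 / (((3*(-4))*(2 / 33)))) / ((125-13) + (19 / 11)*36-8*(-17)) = -10769 / 27296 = -0.39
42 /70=3 /5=0.60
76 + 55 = 131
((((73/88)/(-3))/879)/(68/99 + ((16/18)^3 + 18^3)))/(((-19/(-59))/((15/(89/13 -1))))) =-68029065/158331004601728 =-0.00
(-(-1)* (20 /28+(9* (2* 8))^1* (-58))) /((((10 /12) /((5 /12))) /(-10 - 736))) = 21805207 /7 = 3115029.57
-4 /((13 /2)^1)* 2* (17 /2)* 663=-6936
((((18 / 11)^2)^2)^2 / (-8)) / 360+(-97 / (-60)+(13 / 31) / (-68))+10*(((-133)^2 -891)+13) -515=56798718352432906 / 338901390861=167596.59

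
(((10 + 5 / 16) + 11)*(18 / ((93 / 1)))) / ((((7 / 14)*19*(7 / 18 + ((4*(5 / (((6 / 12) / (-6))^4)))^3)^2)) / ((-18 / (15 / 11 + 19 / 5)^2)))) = -8085825 / 140343617033507112841855123228459018727248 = -0.00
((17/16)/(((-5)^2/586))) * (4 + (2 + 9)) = 373.58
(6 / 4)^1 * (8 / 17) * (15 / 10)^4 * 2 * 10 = 1215 / 17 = 71.47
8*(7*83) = 4648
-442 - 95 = -537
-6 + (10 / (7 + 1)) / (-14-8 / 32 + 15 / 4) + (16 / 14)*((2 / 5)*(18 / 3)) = -709 / 210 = -3.38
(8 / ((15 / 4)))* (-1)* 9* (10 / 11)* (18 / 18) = -17.45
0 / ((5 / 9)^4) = 0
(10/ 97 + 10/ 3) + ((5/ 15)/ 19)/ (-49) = 310301/ 90307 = 3.44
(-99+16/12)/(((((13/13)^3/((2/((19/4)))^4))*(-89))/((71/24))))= 10651136/104387121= 0.10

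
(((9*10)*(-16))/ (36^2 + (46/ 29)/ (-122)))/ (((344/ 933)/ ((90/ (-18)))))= 1485429300/ 98581843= 15.07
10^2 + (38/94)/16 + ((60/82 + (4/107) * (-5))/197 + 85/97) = 6361114247117/63041049616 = 100.90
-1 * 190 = -190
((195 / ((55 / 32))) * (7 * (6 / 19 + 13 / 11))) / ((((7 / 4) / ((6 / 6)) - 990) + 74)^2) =14583296 / 10248673017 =0.00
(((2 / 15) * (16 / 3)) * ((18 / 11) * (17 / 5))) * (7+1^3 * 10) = 18496 / 275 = 67.26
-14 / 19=-0.74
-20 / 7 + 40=260 / 7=37.14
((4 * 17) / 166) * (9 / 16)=153 / 664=0.23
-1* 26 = -26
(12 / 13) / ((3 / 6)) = 24 / 13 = 1.85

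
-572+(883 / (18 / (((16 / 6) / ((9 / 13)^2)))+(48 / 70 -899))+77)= -10503789425 / 21177571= -495.99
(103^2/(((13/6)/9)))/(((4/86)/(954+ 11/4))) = 47137346523/52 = 906487433.13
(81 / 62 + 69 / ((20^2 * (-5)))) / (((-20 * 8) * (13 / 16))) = -78861 / 8060000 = -0.01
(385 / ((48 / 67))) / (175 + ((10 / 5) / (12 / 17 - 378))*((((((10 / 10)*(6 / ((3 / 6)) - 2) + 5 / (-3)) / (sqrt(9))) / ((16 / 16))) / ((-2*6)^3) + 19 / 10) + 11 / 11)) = 19144827900 / 6233860651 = 3.07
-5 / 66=-0.08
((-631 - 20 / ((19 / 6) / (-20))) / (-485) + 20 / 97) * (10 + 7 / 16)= 13.01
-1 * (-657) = 657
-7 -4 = -11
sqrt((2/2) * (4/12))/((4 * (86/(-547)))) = -547 * sqrt(3)/1032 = -0.92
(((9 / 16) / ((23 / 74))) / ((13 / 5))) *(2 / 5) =333 / 1196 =0.28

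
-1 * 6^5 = -7776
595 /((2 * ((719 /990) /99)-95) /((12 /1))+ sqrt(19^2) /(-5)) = -87473925 /1722346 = -50.79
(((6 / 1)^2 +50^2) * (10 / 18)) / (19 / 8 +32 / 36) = 20288 / 47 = 431.66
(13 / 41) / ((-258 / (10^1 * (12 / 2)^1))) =-130 / 1763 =-0.07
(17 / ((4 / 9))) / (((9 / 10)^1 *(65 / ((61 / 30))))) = 1037 / 780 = 1.33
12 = 12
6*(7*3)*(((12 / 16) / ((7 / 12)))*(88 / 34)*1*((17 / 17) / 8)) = 891 / 17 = 52.41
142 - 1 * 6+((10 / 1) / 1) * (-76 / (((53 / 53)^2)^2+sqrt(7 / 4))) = 3448 / 3 - 1520 * sqrt(7) / 3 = -191.18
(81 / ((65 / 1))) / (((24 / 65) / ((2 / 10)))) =27 / 40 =0.68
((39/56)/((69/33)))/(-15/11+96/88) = -1573/1288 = -1.22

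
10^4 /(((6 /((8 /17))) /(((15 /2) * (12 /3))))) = 400000 /17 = 23529.41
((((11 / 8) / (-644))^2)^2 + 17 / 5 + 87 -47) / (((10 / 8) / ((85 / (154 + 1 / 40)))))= 2599034668764560709 / 135645267977863168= 19.16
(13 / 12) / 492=13 / 5904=0.00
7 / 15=0.47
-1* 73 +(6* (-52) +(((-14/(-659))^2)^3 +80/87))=-2736868638172901450383/7125769011554673567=-384.08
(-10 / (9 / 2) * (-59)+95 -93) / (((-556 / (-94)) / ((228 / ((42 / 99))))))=11767954 / 973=12094.51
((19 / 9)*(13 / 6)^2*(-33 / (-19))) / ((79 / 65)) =120835 / 8532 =14.16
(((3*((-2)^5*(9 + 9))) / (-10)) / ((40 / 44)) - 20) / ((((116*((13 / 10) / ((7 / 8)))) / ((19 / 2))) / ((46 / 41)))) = 3251717 / 309140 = 10.52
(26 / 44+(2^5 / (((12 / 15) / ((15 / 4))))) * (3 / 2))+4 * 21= 6811 / 22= 309.59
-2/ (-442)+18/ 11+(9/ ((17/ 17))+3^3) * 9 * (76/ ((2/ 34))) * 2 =2035276085/ 2431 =837217.64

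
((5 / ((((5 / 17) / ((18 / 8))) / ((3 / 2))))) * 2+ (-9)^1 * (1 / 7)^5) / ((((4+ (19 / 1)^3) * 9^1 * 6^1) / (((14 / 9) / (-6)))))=-857153 / 10677784824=-0.00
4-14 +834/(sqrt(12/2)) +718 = 139 * sqrt(6) +708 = 1048.48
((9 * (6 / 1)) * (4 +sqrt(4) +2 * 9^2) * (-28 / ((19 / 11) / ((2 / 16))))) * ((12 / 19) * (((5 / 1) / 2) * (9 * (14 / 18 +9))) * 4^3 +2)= -59026269456 / 361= -163507671.62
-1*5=-5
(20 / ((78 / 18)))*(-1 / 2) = -2.31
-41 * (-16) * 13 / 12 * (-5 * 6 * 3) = -63960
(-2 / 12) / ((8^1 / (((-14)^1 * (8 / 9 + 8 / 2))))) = 77 / 54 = 1.43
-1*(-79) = 79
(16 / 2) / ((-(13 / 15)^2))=-1800 / 169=-10.65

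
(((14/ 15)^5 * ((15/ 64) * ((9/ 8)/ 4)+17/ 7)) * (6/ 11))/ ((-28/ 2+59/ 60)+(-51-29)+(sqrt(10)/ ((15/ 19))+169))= 35585962909/ 2798107335000-148307369 * sqrt(10)/ 699526833750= 0.01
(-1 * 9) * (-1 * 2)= 18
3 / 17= 0.18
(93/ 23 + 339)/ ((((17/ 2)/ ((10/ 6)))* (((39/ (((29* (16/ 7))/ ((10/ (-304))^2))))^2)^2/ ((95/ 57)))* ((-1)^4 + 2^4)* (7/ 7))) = 13894290205352951084974333755392/ 346136615879315625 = 40141058668573.07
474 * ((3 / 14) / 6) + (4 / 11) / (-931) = 346723 / 20482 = 16.93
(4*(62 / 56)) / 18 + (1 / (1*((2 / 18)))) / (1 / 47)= 53329 / 126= 423.25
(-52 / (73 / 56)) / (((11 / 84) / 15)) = -3669120 / 803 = -4569.27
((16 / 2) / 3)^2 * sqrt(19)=64 * sqrt(19) / 9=31.00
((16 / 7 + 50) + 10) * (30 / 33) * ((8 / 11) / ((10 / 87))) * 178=54015168 / 847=63772.34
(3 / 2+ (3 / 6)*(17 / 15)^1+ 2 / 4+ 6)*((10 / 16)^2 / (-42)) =-1285 / 16128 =-0.08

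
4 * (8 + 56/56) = 36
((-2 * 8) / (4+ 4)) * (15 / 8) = -15 / 4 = -3.75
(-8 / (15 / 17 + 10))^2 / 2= 9248 / 34225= 0.27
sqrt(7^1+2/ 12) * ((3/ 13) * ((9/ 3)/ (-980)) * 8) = -3 * sqrt(258)/ 3185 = -0.02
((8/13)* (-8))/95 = -64/1235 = -0.05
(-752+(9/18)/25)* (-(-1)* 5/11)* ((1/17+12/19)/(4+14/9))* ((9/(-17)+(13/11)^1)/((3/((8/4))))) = -1534377591/83051375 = -18.48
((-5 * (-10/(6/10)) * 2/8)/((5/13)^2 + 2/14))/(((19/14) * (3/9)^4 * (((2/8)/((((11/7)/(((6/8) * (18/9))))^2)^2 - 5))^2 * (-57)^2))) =23020501726992250/75886807288131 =303.35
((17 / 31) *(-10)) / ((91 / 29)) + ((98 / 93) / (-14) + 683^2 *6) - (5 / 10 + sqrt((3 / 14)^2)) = 23687356970 / 8463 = 2798931.46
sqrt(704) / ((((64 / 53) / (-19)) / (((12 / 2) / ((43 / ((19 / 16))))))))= -57399 * sqrt(11) / 2752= -69.18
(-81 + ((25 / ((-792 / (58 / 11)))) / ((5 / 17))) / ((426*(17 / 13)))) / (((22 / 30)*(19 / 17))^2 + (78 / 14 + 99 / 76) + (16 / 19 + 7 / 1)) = -144436656929425 / 27438916050282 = -5.26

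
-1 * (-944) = 944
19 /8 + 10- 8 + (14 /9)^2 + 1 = 5051 /648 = 7.79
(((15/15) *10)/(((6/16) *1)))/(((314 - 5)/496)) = 39680/927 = 42.80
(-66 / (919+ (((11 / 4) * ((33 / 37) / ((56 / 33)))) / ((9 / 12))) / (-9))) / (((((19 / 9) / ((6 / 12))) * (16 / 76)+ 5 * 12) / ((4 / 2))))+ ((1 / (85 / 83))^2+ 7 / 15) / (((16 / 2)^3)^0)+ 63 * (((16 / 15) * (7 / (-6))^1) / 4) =-308355268212248 / 16959185444175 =-18.18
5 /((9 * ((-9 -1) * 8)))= -1 /144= -0.01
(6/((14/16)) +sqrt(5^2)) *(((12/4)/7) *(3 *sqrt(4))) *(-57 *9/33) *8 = -2043792/539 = -3791.82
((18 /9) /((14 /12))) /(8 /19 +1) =76 /63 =1.21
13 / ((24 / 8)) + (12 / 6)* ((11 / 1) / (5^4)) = 8191 / 1875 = 4.37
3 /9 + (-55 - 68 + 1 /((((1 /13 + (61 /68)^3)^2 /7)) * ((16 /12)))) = -58099156398736 /507687289725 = -114.44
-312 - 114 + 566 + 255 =395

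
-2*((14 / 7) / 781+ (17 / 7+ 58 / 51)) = -1989854 / 278817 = -7.14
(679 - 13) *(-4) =-2664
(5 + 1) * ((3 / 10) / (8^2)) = 0.03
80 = 80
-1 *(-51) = 51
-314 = -314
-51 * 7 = -357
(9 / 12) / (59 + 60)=3 / 476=0.01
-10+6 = -4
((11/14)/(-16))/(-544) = 11/121856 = 0.00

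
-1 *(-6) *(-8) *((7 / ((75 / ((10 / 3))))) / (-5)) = 224 / 75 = 2.99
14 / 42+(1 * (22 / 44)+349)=2099 / 6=349.83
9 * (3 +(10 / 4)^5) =28989 / 32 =905.91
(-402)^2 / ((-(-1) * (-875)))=-161604 / 875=-184.69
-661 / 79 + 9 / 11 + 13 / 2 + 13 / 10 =1091 / 4345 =0.25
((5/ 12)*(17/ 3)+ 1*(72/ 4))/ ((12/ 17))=12461/ 432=28.84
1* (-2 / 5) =-2 / 5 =-0.40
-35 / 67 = -0.52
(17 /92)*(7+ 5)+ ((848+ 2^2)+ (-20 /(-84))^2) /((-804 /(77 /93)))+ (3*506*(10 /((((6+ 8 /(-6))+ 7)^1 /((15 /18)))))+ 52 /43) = 5063367376481 /4658819004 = 1086.83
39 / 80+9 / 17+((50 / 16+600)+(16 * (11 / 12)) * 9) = 1001153 / 1360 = 736.14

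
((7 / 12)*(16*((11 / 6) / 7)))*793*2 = 34892 / 9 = 3876.89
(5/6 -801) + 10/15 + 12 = -1575/2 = -787.50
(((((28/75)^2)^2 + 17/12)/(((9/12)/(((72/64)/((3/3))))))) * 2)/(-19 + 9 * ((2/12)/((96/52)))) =-727021996/3069140625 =-0.24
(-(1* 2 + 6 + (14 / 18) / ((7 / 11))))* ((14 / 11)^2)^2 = -3188528 / 131769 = -24.20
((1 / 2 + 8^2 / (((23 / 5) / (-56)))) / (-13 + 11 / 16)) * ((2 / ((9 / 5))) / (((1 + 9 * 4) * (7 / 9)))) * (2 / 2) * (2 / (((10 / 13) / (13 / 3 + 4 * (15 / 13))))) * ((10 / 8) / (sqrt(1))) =83334220 / 1173529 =71.01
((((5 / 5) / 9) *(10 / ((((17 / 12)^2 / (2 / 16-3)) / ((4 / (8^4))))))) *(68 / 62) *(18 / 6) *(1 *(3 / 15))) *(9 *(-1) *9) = 5589 / 67456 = 0.08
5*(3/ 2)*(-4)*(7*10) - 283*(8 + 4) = -5496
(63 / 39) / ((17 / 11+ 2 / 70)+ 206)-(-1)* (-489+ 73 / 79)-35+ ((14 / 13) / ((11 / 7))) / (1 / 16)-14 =-474971722235 / 902811052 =-526.10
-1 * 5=-5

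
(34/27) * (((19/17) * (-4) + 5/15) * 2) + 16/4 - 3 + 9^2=5798/81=71.58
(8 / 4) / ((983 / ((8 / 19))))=16 / 18677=0.00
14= 14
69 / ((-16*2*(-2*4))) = 69 / 256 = 0.27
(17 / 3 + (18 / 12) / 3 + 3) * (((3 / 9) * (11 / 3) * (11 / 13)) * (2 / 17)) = 6655 / 5967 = 1.12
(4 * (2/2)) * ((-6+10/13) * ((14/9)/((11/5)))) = -19040/1287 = -14.79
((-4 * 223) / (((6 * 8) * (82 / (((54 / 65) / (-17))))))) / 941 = 2007 / 170528020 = 0.00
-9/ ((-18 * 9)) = 1/ 18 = 0.06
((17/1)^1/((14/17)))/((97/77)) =3179/194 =16.39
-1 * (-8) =8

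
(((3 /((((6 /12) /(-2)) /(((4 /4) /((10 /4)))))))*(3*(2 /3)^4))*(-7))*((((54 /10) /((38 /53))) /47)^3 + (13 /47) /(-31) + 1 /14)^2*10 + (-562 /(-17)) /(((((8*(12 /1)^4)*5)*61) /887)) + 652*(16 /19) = 2521313396496339266222046553265094437 /4584731839805943680711509296000000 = 549.94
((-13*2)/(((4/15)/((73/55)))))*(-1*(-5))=-14235/22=-647.05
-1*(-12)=12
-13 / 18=-0.72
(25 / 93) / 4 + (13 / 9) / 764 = 0.07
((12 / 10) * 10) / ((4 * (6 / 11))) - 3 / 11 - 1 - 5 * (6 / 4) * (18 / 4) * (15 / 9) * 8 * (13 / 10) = -12777 / 22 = -580.77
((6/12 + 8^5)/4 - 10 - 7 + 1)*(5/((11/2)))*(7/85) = 457863/748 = 612.12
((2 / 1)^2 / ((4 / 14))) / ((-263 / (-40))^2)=22400 / 69169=0.32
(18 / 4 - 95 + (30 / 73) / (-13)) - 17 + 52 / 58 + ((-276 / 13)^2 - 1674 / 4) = -26614554 / 357773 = -74.39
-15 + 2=-13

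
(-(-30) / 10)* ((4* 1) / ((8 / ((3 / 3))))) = 1.50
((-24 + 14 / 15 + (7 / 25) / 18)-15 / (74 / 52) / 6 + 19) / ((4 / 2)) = -96701 / 33300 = -2.90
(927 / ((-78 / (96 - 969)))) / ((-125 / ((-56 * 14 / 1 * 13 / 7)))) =120851.14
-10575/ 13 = -813.46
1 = 1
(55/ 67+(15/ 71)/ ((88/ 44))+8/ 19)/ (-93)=-81199/ 5603746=-0.01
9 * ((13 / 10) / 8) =1.46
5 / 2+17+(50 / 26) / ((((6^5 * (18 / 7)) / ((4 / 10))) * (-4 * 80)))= 19.50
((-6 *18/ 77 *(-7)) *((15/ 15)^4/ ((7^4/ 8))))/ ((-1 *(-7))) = 864/ 184877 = 0.00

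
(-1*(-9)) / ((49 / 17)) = 153 / 49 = 3.12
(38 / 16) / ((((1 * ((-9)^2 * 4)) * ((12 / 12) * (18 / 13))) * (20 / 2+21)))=247 / 1446336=0.00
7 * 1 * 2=14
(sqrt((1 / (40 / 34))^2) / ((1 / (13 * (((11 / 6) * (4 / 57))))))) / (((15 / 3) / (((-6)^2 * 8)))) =38896 / 475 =81.89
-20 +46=26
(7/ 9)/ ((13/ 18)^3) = 4536/ 2197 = 2.06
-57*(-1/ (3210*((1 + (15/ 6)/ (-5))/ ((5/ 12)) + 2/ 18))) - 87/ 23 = -1094529/ 290398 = -3.77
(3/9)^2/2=0.06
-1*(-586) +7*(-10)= 516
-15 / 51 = -5 / 17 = -0.29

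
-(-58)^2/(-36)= 841/9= 93.44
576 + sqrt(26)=581.10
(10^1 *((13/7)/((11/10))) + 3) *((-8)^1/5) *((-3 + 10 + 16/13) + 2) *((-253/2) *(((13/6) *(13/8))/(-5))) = -8697611/300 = -28992.04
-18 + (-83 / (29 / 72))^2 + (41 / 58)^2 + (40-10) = 142892353 / 3364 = 42476.92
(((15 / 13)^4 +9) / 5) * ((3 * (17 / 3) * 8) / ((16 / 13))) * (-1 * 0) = 0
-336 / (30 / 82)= -4592 / 5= -918.40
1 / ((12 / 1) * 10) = 1 / 120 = 0.01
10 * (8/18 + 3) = 310/9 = 34.44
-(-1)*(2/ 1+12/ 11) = 34/ 11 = 3.09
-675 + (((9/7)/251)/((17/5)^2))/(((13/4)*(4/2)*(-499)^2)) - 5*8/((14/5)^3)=-54511068606503000/80539722300401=-676.82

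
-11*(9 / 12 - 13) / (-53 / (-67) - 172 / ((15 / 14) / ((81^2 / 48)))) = -0.01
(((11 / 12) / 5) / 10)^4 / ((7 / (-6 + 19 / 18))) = -1303049 / 16329600000000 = -0.00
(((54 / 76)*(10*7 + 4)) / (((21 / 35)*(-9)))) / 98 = -185 / 1862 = -0.10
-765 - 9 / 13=-9954 / 13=-765.69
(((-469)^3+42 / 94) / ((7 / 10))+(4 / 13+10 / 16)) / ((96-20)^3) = -335.72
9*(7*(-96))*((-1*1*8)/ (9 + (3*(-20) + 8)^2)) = 48384/ 2713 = 17.83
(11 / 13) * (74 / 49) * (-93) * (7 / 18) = -12617 / 273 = -46.22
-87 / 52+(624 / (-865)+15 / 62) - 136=-192637123 / 1394380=-138.15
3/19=0.16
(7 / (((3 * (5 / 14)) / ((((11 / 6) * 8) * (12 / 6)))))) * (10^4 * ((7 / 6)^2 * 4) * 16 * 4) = 667774419.75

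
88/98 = 44/49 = 0.90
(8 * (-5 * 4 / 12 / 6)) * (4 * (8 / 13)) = -640 / 117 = -5.47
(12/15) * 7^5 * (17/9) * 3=1142876/15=76191.73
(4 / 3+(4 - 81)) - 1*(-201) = 125.33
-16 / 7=-2.29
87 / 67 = 1.30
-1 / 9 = -0.11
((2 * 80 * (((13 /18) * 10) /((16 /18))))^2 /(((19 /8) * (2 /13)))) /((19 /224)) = 19685120000 /361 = 54529418.28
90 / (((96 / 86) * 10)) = 8.06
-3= -3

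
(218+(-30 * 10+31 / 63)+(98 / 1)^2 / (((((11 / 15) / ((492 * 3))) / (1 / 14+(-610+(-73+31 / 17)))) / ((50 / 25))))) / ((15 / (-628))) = 38963052208214644 / 35343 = 1102426285494.01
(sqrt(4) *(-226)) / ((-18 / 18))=452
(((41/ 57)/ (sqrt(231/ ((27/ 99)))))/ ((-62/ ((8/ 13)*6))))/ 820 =-0.00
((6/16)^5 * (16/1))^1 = 243/2048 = 0.12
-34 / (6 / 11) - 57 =-119.33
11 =11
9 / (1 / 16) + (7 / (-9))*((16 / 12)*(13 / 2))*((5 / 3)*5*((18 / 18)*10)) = -33836 / 81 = -417.73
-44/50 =-22/25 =-0.88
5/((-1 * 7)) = -5/7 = -0.71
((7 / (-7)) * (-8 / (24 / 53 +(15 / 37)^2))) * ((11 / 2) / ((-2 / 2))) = -290228 / 4071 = -71.29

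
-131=-131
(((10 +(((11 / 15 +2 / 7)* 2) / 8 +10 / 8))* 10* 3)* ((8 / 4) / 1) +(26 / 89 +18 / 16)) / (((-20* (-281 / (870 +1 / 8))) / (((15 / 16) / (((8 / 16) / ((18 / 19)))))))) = 647937321309 / 3406025728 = 190.23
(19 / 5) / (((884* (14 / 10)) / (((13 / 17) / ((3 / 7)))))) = 19 / 3468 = 0.01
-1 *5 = -5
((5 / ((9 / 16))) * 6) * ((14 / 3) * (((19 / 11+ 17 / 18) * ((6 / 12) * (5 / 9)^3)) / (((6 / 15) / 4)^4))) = 370300000000 / 649539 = 570096.64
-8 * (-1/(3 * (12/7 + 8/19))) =266/213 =1.25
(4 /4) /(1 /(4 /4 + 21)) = 22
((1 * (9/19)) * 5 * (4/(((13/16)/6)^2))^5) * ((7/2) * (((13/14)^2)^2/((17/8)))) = 765887196662209204715520/534757342301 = 1432214457059.50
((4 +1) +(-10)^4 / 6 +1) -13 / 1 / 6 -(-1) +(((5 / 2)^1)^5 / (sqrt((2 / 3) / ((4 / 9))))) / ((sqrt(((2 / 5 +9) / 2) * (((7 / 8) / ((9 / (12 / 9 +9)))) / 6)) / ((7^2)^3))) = 10576330.19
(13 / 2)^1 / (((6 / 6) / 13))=169 / 2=84.50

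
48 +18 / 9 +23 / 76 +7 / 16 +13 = 19377 / 304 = 63.74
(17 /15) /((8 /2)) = 17 /60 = 0.28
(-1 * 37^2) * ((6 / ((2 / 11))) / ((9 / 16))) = -240944 / 3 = -80314.67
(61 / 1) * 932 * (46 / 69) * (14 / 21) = 25267.56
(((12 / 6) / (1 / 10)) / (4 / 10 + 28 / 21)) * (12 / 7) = 1800 / 91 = 19.78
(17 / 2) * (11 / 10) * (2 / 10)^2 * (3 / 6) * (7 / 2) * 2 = 1309 / 1000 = 1.31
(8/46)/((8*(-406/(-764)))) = 191/4669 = 0.04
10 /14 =5 /7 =0.71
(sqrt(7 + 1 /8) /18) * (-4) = -sqrt(114) /18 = -0.59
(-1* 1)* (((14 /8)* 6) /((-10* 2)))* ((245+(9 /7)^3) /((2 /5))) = 63573 /196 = 324.35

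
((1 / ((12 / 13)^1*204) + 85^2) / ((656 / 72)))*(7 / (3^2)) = 123807691 / 200736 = 616.77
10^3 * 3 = 3000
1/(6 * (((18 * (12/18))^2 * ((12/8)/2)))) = 1/648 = 0.00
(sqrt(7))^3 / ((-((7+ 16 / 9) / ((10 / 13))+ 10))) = -630 *sqrt(7) / 1927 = -0.86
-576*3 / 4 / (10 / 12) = -518.40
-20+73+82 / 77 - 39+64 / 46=29144 / 1771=16.46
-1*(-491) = 491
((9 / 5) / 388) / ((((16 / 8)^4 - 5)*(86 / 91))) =819 / 1835240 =0.00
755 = 755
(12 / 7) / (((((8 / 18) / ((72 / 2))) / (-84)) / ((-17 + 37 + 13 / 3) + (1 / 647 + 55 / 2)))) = -391177512 / 647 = -604602.03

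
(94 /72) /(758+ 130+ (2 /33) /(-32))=2068 /1406589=0.00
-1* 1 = -1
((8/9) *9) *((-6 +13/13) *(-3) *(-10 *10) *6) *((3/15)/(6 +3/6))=-28800/13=-2215.38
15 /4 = 3.75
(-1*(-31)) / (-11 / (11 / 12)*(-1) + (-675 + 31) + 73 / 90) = -0.05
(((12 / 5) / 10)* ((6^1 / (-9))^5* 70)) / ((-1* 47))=896 / 19035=0.05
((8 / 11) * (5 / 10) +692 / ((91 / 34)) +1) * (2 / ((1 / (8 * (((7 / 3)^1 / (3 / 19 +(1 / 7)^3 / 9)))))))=5086642323 / 82940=61329.18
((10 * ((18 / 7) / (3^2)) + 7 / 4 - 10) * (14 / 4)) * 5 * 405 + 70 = -305215 / 8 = -38151.88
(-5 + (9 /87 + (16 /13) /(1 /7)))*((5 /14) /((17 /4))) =0.31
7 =7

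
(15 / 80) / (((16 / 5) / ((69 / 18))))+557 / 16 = 17939 / 512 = 35.04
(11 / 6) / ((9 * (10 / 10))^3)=11 / 4374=0.00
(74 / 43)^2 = 5476 / 1849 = 2.96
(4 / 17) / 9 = 4 / 153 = 0.03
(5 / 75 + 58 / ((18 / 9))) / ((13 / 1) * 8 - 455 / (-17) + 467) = 3706 / 76215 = 0.05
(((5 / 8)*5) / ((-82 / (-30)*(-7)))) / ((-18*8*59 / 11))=1375 / 6502272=0.00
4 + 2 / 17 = 70 / 17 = 4.12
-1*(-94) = 94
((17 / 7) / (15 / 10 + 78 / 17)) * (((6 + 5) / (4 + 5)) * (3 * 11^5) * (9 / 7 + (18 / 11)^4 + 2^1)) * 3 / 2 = 37471906175 / 10143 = 3694361.25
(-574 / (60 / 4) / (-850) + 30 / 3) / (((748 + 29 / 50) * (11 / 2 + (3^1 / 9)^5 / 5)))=20747988 / 8505328531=0.00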